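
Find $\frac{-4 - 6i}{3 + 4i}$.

Multiply numerator and denominator by conjugate (3 - 4i):
= (-4 - 6i)(3 - 4i) / (3^2 + 4^2)
= (-36 - 2i) / 25
= -36/25 - (2/25)i


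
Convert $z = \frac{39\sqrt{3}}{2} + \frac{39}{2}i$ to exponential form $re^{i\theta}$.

r = |z| = sqrt((39*sqrt(3)/2)^2 + (39/2)^2) = sqrt(4563/4 + 1521/4) = sqrt(1521) = 39
θ = arctan(b/a) = arctan(19.5/33.775) (quadrant-adjusted) = 30° = π/6
z = 39e^(i*π/6)


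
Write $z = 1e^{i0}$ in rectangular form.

a = r cos θ = 1 * 1 = 1
b = r sin θ = 1 * 0 = 0
z = 1


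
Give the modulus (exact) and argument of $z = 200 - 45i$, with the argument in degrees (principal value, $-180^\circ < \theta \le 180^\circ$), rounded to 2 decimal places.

|z| = sqrt(200^2 + (-45)^2) = 205
arg(z) = arctan(b/a) = arctan(-45/200) (quadrant-adjusted) = -12.68°


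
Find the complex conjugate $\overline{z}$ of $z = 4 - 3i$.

If z = a + bi, then conjugate(z) = a - bi
conjugate(4 - 3i) = 4 + 3i


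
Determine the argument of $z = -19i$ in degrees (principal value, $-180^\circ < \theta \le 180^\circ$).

a = 0 and b < 0, so z lies on the negative imaginary axis: θ = -90°


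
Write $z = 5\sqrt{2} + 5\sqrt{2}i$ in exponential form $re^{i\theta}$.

r = |z| = sqrt((5*sqrt(2))^2 + (5*sqrt(2))^2) = sqrt(50 + 50) = sqrt(100) = 10
θ = arctan(b/a) = arctan(7.0711/7.0711) (quadrant-adjusted) = 45° = π/4
z = 10e^(i*π/4)


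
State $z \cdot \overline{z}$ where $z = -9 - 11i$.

z * conjugate(z) = |z|^2 = a^2 + b^2
= (-9)^2 + (-11)^2 = 202


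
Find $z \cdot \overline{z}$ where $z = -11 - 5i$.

z * conjugate(z) = |z|^2 = a^2 + b^2
= (-11)^2 + (-5)^2 = 146


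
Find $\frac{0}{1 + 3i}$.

Multiply numerator and denominator by conjugate (1 - 3i):
= (0)(1 - 3i) / (1^2 + 3^2)
= (0) / 10
= 0


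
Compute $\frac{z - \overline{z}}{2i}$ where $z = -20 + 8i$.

z - conjugate(z) = 2bi
(z - conjugate(z))/(2i) = 2bi/(2i) = b = 8


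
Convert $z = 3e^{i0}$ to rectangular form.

a = r cos θ = 3 * 1 = 3
b = r sin θ = 3 * 0 = 0
z = 3


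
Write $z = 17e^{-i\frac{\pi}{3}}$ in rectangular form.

a = r cos θ = 17 * 1/2 = 17/2
b = r sin θ = 17 * -sqrt(3)/2 = -17*sqrt(3)/2
z = 17/2 - (17*sqrt(3)/2)i


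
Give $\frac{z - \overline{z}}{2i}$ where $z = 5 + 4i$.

z - conjugate(z) = 2bi
(z - conjugate(z))/(2i) = 2bi/(2i) = b = 4


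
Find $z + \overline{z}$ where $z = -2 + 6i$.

z + conjugate(z) = (a + bi) + (a - bi) = 2a
= 2 * (-2) = -4


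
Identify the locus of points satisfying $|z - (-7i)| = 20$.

|z - z0| = r describes a circle centered at z0 with radius r
Here z0 = -7i and r = 20
Locus: Circle centered at (0, -7) with radius 20


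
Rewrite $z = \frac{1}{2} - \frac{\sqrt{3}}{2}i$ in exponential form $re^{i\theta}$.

r = |z| = sqrt((1/2)^2 + (-sqrt(3)/2)^2) = sqrt(1/4 + 3/4) = sqrt(1) = 1
θ = arctan(b/a) = arctan(-0.866/0.5) (quadrant-adjusted) = -60° = -π/3
z = 1e^(-i*π/3)


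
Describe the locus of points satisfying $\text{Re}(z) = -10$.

Re(z) = x where z = x + yi; the equation x = -10 is satisfied by all points with that x-coordinate
Locus: Vertical line x = -10


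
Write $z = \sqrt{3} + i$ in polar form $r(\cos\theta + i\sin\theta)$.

r = |z| = sqrt(a^2 + b^2) = sqrt((sqrt(3))^2 + (1)^2) = sqrt(3 + 1) = sqrt(4) = 2
θ = arctan(b/a) = arctan(1/1.7321) (quadrant-adjusted) = 30°
z = 2(cos 30° + i sin 30°)


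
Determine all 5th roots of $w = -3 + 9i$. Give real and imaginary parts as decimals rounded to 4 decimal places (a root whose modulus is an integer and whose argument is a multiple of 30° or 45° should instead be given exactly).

|w| = sqrt(90) ≈ 9.486833, arg(w) ≈ 108.434949°
Root modulus = sqrt(90)^(1/5) ≈ 1.568282
Root arguments: θ_k = (arg(w) + 360°k)/5 for k = 0, 1, ..., 4
Compute each root as (root modulus)(cos θ_k + i sin θ_k) using full-precision intermediates, then round to 4 decimal places.
Roots: 1.4573 + 0.5795i, -0.1008 + 1.5650i, -1.5196 + 0.3877i, -0.8383 - 1.3254i, 1.0015 - 1.2069i


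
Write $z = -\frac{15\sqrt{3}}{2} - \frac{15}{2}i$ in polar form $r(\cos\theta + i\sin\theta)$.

r = |z| = sqrt(a^2 + b^2) = sqrt((-15*sqrt(3)/2)^2 + (-15/2)^2) = sqrt(675/4 + 225/4) = sqrt(225) = 15
θ = arctan(b/a) = arctan(-7.5/-12.9904) (quadrant-adjusted) = 210°
z = 15(cos 210° + i sin 210°)


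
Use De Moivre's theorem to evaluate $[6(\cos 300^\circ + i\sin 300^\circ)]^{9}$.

By De Moivre: z^n = r^n(cos(nθ) + i sin(nθ))
= 6^9(cos(9*300°) + i sin(9*300°))
= 10077696(cos 180° + i sin 180°)
= -10077696


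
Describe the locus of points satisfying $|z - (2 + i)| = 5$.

|z - z0| = r describes a circle centered at z0 with radius r
Here z0 = 2 + i and r = 5
Locus: Circle centered at (2, 1) with radius 5


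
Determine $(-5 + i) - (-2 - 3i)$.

(-5 - (-2)) + (1 - (-3))i = -3 + 4i


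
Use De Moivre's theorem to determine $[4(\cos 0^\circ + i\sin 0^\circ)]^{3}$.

By De Moivre: z^n = r^n(cos(nθ) + i sin(nθ))
= 4^3(cos(3*0°) + i sin(3*0°))
= 64(cos 0° + i sin 0°)
= 64


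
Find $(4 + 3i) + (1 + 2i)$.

(4 + 1) + (3 + 2)i = 5 + 5i


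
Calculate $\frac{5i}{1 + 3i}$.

Multiply numerator and denominator by conjugate (1 - 3i):
= (5i)(1 - 3i) / (1^2 + 3^2)
= (15 + 5i) / 10
Divide through by 5: (3 + i) / 2
= 3/2 + (1/2)i


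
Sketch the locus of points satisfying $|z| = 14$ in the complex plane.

|z| = 14 means sqrt(x^2 + y^2) = 14
This is a circle of radius 14 centered at the origin


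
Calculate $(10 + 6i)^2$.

(a + bi)^2 = a^2 - b^2 + 2abi
= 10^2 - 6^2 + 2*10*6i
= 64 + 120i


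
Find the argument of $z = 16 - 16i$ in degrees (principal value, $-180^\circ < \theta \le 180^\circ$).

θ = arctan(b/a) = arctan(-16/16) (quadrant-adjusted) = -45°


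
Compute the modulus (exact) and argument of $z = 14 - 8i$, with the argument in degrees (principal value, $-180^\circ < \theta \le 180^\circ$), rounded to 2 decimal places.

|z| = sqrt(14^2 + (-8)^2) = sqrt(260)
arg(z) = arctan(b/a) = arctan(-8/14) (quadrant-adjusted) = -29.74°


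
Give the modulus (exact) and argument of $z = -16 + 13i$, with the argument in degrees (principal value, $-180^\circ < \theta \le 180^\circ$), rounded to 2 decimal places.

|z| = sqrt((-16)^2 + 13^2) = sqrt(425)
arg(z) = arctan(b/a) = arctan(13/-16) (quadrant-adjusted) = 140.91°


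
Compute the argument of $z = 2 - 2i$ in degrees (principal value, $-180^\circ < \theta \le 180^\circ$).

θ = arctan(b/a) = arctan(-2/2) (quadrant-adjusted) = -45°


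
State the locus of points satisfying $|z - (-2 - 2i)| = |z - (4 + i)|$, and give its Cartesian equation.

|z - z1| = |z - z2| means z is equidistant from z1 and z2,
i.e. the perpendicular bisector of the segment from (-2, -2) to (4, 1) (midpoint (1, -1/2)).
With z = x + yi, square both sides:
(x - (-2))^2 + (y - (-2))^2 = (x - 4)^2 + (y - 1)^2
The x^2 and y^2 terms cancel: 12x + 6y = 17 - 8 = 9
Simplify: 4x + 2y = 3
Locus: Perpendicular bisector of the segment from (-2, -2) to (4, 1): the line 4x + 2y = 3


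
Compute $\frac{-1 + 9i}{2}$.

Divisor is real, so divide each part by 2:
= -1/2 + (9/2)i


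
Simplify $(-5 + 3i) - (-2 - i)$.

(-5 - (-2)) + (3 - (-1))i = -3 + 4i


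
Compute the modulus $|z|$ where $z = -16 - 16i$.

|z| = sqrt(a^2 + b^2) = sqrt((-16)^2 + (-16)^2) = sqrt(512) = sqrt(512)


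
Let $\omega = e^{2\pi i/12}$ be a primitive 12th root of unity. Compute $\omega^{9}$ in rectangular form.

ω^9 = e^(2πi·9/12) = e^(i·3π/2)
= cos(3π/2) + i sin(3π/2)
= -i


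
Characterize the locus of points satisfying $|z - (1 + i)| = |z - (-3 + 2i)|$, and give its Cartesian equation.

|z - z1| = |z - z2| means z is equidistant from z1 and z2,
i.e. the perpendicular bisector of the segment from (1, 1) to (-3, 2) (midpoint (-1, 3/2)).
With z = x + yi, square both sides:
(x - 1)^2 + (y - 1)^2 = (x - (-3))^2 + (y - 2)^2
The x^2 and y^2 terms cancel: -8x + 2y = 13 - 2 = 11
Simplify: 8x - 2y = -11
Locus: Perpendicular bisector of the segment from (1, 1) to (-3, 2): the line 8x - 2y = -11


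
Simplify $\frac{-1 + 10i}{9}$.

Divisor is real, so divide each part by 9:
= -1/9 + (10/9)i


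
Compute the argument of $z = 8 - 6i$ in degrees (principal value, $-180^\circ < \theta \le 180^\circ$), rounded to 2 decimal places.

θ = arctan(b/a) = arctan(-6/8) (quadrant-adjusted) = -36.87°


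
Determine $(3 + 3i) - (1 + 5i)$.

(3 - 1) + (3 - 5)i = 2 - 2i


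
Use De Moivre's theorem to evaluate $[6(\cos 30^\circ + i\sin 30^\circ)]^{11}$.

By De Moivre: z^n = r^n(cos(nθ) + i sin(nθ))
= 6^11(cos(11*30°) + i sin(11*30°))
= 362797056(cos 330° + i sin 330°)
= 181398528*sqrt(3) - 181398528i


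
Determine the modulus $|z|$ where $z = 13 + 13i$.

|z| = sqrt(a^2 + b^2) = sqrt(13^2 + 13^2) = sqrt(338) = sqrt(338)


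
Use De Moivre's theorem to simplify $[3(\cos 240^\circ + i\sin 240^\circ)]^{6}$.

By De Moivre: z^n = r^n(cos(nθ) + i sin(nθ))
= 3^6(cos(6*240°) + i sin(6*240°))
= 729(cos 0° + i sin 0°)
= 729


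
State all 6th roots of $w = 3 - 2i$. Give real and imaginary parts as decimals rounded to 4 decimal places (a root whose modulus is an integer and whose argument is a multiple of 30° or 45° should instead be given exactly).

|w| = sqrt(13) ≈ 3.605551, arg(w) ≈ 326.309932°
Root modulus = sqrt(13)^(1/6) ≈ 1.238308
Root arguments: θ_k = (arg(w) + 360°k)/6 for k = 0, 1, ..., 5
Compute each root as (root modulus)(cos θ_k + i sin θ_k) using full-precision intermediates, then round to 4 decimal places.
Roots: 0.7211 + 1.0067i, -0.5113 + 1.1278i, -1.2324 + 0.1212i, -0.7211 - 1.0067i, 0.5113 - 1.1278i, 1.2324 - 0.1212i


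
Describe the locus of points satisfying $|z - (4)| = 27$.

|z - z0| = r describes a circle centered at z0 with radius r
Here z0 = 4 and r = 27
Locus: Circle centered at (4, 0) with radius 27


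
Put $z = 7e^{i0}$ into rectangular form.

a = r cos θ = 7 * 1 = 7
b = r sin θ = 7 * 0 = 0
z = 7


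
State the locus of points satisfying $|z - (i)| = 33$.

|z - z0| = r describes a circle centered at z0 with radius r
Here z0 = i and r = 33
Locus: Circle centered at (0, 1) with radius 33


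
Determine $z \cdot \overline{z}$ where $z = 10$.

z * conjugate(z) = |z|^2 = a^2 + b^2
= 10^2 + 0^2 = 100


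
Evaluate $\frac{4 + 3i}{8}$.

Divisor is real, so divide each part by 8:
= 1/2 + (3/8)i


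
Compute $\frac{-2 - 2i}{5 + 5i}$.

Multiply numerator and denominator by conjugate (5 - 5i):
= (-2 - 2i)(5 - 5i) / (5^2 + 5^2)
= (-20) / 50
Divide through by 10: (-2) / 5
= -2/5


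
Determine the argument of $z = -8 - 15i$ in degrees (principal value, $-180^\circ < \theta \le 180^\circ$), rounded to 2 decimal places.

θ = arctan(b/a) = arctan(-15/-8) (quadrant-adjusted) = -118.07°


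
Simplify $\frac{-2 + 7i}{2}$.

Divisor is real, so divide each part by 2:
= -1 + (7/2)i


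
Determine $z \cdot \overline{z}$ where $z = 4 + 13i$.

z * conjugate(z) = |z|^2 = a^2 + b^2
= 4^2 + 13^2 = 185


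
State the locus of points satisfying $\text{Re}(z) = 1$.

Re(z) = x where z = x + yi; the equation x = 1 is satisfied by all points with that x-coordinate
Locus: Vertical line x = 1


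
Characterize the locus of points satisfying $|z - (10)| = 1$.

|z - z0| = r describes a circle centered at z0 with radius r
Here z0 = 10 and r = 1
Locus: Circle centered at (10, 0) with radius 1


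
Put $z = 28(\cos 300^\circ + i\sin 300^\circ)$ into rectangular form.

a = r cos θ = 28 * 1/2 = 14
b = r sin θ = 28 * -sqrt(3)/2 = -14*sqrt(3)
z = 14 - 14*sqrt(3)i


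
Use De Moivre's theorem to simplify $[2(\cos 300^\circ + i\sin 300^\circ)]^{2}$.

By De Moivre: z^n = r^n(cos(nθ) + i sin(nθ))
= 2^2(cos(2*300°) + i sin(2*300°))
= 4(cos 240° + i sin 240°)
= -2 - 2*sqrt(3)i


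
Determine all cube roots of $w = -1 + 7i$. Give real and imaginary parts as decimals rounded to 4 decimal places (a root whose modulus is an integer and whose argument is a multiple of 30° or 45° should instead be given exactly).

|w| = sqrt(50) ≈ 7.071068, arg(w) ≈ 98.130102°
Root modulus = sqrt(50)^(1/3) ≈ 1.919383
Root arguments: θ_k = (arg(w) + 360°k)/3 for k = 0, 1, ..., 2
Compute each root as (root modulus)(cos θ_k + i sin θ_k) using full-precision intermediates, then round to 4 decimal places.
Roots: 1.6150 + 1.0372i, -1.7058 + 0.8800i, 0.0908 - 1.9172i


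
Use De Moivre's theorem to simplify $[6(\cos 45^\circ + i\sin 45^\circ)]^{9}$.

By De Moivre: z^n = r^n(cos(nθ) + i sin(nθ))
= 6^9(cos(9*45°) + i sin(9*45°))
= 10077696(cos 45° + i sin 45°)
= 5038848*sqrt(2) + 5038848*sqrt(2)i


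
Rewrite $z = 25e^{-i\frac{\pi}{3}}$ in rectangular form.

a = r cos θ = 25 * 1/2 = 25/2
b = r sin θ = 25 * -sqrt(3)/2 = -25*sqrt(3)/2
z = 25/2 - (25*sqrt(3)/2)i


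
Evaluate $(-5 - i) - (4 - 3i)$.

(-5 - 4) + (-1 - (-3))i = -9 + 2i


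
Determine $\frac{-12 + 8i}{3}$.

Divisor is real, so divide each part by 3:
= -4 + (8/3)i


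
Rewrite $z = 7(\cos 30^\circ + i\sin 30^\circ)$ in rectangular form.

a = r cos θ = 7 * sqrt(3)/2 = 7*sqrt(3)/2
b = r sin θ = 7 * 1/2 = 7/2
z = 7*sqrt(3)/2 + (7/2)i


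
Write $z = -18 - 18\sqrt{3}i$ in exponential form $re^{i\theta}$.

r = |z| = sqrt((-18)^2 + (-18*sqrt(3))^2) = sqrt(324 + 972) = sqrt(1296) = 36
θ = arctan(b/a) = arctan(-31.1769/-18) (quadrant-adjusted) = 240° = 4π/3
z = 36e^(i*4π/3)


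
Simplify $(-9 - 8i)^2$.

(a + bi)^2 = a^2 - b^2 + 2abi
= (-9)^2 - (-8)^2 + 2*(-9)*(-8)i
= 17 + 144i


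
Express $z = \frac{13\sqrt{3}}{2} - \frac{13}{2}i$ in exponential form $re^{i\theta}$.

r = |z| = sqrt((13*sqrt(3)/2)^2 + (-13/2)^2) = sqrt(507/4 + 169/4) = sqrt(169) = 13
θ = arctan(b/a) = arctan(-6.5/11.2583) (quadrant-adjusted) = -30° = -π/6
z = 13e^(-i*π/6)


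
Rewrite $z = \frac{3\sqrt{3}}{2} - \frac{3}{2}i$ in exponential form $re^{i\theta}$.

r = |z| = sqrt((3*sqrt(3)/2)^2 + (-3/2)^2) = sqrt(27/4 + 9/4) = sqrt(9) = 3
θ = arctan(b/a) = arctan(-1.5/2.5981) (quadrant-adjusted) = -30° = -π/6
z = 3e^(-i*π/6)


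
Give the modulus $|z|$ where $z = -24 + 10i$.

|z| = sqrt(a^2 + b^2) = sqrt((-24)^2 + 10^2) = sqrt(676) = 26


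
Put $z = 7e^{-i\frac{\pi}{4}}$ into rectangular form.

a = r cos θ = 7 * sqrt(2)/2 = 7*sqrt(2)/2
b = r sin θ = 7 * -sqrt(2)/2 = -7*sqrt(2)/2
z = 7*sqrt(2)/2 - (7*sqrt(2)/2)i


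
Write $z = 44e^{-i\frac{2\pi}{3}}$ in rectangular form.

a = r cos θ = 44 * -1/2 = -22
b = r sin θ = 44 * -sqrt(3)/2 = -22*sqrt(3)
z = -22 - 22*sqrt(3)i


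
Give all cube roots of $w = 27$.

|w| = 27, arg(w) = 0°
Root modulus = 27^(1/3) = 3
Root arguments: θ_k = (0° + 360°k)/3 for k = 0, 1, ..., 2
Roots: 3, -3/2 + (3*sqrt(3)/2)i, -3/2 - (3*sqrt(3)/2)i


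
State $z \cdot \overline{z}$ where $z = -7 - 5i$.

z * conjugate(z) = |z|^2 = a^2 + b^2
= (-7)^2 + (-5)^2 = 74


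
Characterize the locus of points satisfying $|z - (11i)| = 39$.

|z - z0| = r describes a circle centered at z0 with radius r
Here z0 = 11i and r = 39
Locus: Circle centered at (0, 11) with radius 39


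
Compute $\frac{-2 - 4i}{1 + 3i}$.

Multiply numerator and denominator by conjugate (1 - 3i):
= (-2 - 4i)(1 - 3i) / (1^2 + 3^2)
= (-14 + 2i) / 10
Divide through by 2: (-7 + i) / 5
= -7/5 + (1/5)i


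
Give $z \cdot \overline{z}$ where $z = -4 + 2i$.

z * conjugate(z) = |z|^2 = a^2 + b^2
= (-4)^2 + 2^2 = 20


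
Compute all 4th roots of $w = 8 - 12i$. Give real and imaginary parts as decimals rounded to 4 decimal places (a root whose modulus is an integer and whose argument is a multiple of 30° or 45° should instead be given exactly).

|w| = sqrt(208) ≈ 14.422205, arg(w) ≈ 303.690068°
Root modulus = sqrt(208)^(1/4) ≈ 1.948758
Root arguments: θ_k = (arg(w) + 360°k)/4 for k = 0, 1, ..., 3
Compute each root as (root modulus)(cos θ_k + i sin θ_k) using full-precision intermediates, then round to 4 decimal places.
Roots: 0.4740 + 1.8902i, -1.8902 + 0.4740i, -0.4740 - 1.8902i, 1.8902 - 0.4740i


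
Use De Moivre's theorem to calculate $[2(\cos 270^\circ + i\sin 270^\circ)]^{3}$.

By De Moivre: z^n = r^n(cos(nθ) + i sin(nθ))
= 2^3(cos(3*270°) + i sin(3*270°))
= 8(cos 90° + i sin 90°)
= 8i


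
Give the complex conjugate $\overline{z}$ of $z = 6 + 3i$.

If z = a + bi, then conjugate(z) = a - bi
conjugate(6 + 3i) = 6 - 3i


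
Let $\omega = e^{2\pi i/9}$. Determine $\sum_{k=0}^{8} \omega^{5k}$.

Let ζ = ω^5 = e^(2πi·5/9). Since 9 ∤ 5, ζ ≠ 1.
Sum = Σ_{k=0}^{8} ζ^k = (ζ^9 - 1)/(ζ - 1) = (ω^{5·9} - 1)/(ζ - 1) = (1 - 1)/(ζ - 1) = 0


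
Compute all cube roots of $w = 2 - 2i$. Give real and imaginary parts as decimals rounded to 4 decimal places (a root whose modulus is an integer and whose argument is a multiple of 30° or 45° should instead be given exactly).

|w| = sqrt(8) ≈ 2.828427, arg(w) = 315°
Root modulus = sqrt(8)^(1/3) ≈ 1.414214
Root arguments: θ_k = (315° + 360°k)/3 for k = 0, 1, ..., 2
Compute each root as (root modulus)(cos θ_k + i sin θ_k) using full-precision intermediates, then round to 4 decimal places.
Roots: -0.3660 + 1.3660i, -1.0000 - 1.0000i, 1.3660 - 0.3660i


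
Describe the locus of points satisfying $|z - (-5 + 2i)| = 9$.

|z - z0| = r describes a circle centered at z0 with radius r
Here z0 = -5 + 2i and r = 9
Locus: Circle centered at (-5, 2) with radius 9


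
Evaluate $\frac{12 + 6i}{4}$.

Divisor is real, so divide each part by 4:
= 3 + (3/2)i


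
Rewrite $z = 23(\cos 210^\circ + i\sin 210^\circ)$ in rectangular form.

a = r cos θ = 23 * -sqrt(3)/2 = -23*sqrt(3)/2
b = r sin θ = 23 * -1/2 = -23/2
z = -23*sqrt(3)/2 - (23/2)i


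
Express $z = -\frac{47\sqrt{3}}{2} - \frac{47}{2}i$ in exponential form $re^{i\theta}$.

r = |z| = sqrt((-47*sqrt(3)/2)^2 + (-47/2)^2) = sqrt(6627/4 + 2209/4) = sqrt(2209) = 47
θ = arctan(b/a) = arctan(-23.5/-40.7032) (quadrant-adjusted) = 210° = 7π/6
z = 47e^(i*7π/6)


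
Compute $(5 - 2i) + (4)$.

(5 + 4) + (-2 + 0)i = 9 - 2i


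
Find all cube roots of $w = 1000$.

|w| = 1000, arg(w) = 0°
Root modulus = 1000^(1/3) = 10
Root arguments: θ_k = (0° + 360°k)/3 for k = 0, 1, ..., 2
Roots: 10, -5 + 5*sqrt(3)i, -5 - 5*sqrt(3)i


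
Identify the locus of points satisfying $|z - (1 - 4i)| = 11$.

|z - z0| = r describes a circle centered at z0 with radius r
Here z0 = 1 - 4i and r = 11
Locus: Circle centered at (1, -4) with radius 11


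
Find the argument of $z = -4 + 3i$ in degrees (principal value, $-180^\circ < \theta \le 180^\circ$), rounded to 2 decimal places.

θ = arctan(b/a) = arctan(3/-4) (quadrant-adjusted) = 143.13°


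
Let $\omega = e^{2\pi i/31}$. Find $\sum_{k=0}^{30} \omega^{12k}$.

Let ζ = ω^12 = e^(2πi·12/31). Since 31 ∤ 12, ζ ≠ 1.
Sum = Σ_{k=0}^{30} ζ^k = (ζ^31 - 1)/(ζ - 1) = (ω^{12·31} - 1)/(ζ - 1) = (1 - 1)/(ζ - 1) = 0


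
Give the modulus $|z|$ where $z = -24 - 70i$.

|z| = sqrt(a^2 + b^2) = sqrt((-24)^2 + (-70)^2) = sqrt(5476) = 74


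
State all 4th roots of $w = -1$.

|w| = 1, arg(w) = 180°
Root modulus = 1^(1/4) = 1
Root arguments: θ_k = (180° + 360°k)/4 for k = 0, 1, ..., 3
Roots: sqrt(2)/2 + (sqrt(2)/2)i, -sqrt(2)/2 + (sqrt(2)/2)i, -sqrt(2)/2 - (sqrt(2)/2)i, sqrt(2)/2 - (sqrt(2)/2)i


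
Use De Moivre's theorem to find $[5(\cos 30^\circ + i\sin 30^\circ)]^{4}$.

By De Moivre: z^n = r^n(cos(nθ) + i sin(nθ))
= 5^4(cos(4*30°) + i sin(4*30°))
= 625(cos 120° + i sin 120°)
= -625/2 + (625*sqrt(3)/2)i


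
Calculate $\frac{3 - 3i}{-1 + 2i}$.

Multiply numerator and denominator by conjugate (-1 - 2i):
= (3 - 3i)(-1 - 2i) / ((-1)^2 + 2^2)
= (-9 - 3i) / 5
= -9/5 - (3/5)i


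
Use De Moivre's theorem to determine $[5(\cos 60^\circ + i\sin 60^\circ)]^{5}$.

By De Moivre: z^n = r^n(cos(nθ) + i sin(nθ))
= 5^5(cos(5*60°) + i sin(5*60°))
= 3125(cos 300° + i sin 300°)
= 3125/2 - (3125*sqrt(3)/2)i


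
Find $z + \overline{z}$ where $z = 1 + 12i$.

z + conjugate(z) = (a + bi) + (a - bi) = 2a
= 2 * 1 = 2


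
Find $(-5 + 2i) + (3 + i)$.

(-5 + 3) + (2 + 1)i = -2 + 3i


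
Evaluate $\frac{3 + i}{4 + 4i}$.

Multiply numerator and denominator by conjugate (4 - 4i):
= (3 + i)(4 - 4i) / (4^2 + 4^2)
= (16 - 8i) / 32
Divide through by 8: (2 - i) / 4
= 1/2 - (1/4)i


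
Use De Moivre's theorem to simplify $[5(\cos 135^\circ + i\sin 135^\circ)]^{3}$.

By De Moivre: z^n = r^n(cos(nθ) + i sin(nθ))
= 5^3(cos(3*135°) + i sin(3*135°))
= 125(cos 45° + i sin 45°)
= 125*sqrt(2)/2 + (125*sqrt(2)/2)i


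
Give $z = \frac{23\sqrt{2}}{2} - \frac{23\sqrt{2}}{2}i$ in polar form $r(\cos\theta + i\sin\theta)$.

r = |z| = sqrt(a^2 + b^2) = sqrt((23*sqrt(2)/2)^2 + (-23*sqrt(2)/2)^2) = sqrt(529/2 + 529/2) = sqrt(529) = 23
θ = arctan(b/a) = arctan(-16.2635/16.2635) (quadrant-adjusted) = 315°
z = 23(cos 315° + i sin 315°)


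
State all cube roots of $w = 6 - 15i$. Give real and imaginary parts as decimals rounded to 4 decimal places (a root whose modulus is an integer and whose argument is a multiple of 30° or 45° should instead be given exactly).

|w| = sqrt(261) ≈ 16.155494, arg(w) ≈ 291.801409°
Root modulus = sqrt(261)^(1/3) ≈ 2.527979
Root arguments: θ_k = (arg(w) + 360°k)/3 for k = 0, 1, ..., 2
Compute each root as (root modulus)(cos θ_k + i sin θ_k) using full-precision intermediates, then round to 4 decimal places.
Roots: -0.3198 + 2.5077i, -2.0118 - 1.5308i, 2.3316 - 0.9769i


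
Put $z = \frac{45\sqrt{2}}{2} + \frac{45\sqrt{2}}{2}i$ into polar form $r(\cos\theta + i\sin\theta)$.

r = |z| = sqrt(a^2 + b^2) = sqrt((45*sqrt(2)/2)^2 + (45*sqrt(2)/2)^2) = sqrt(2025/2 + 2025/2) = sqrt(2025) = 45
θ = arctan(b/a) = arctan(31.8198/31.8198) (quadrant-adjusted) = 45°
z = 45(cos 45° + i sin 45°)


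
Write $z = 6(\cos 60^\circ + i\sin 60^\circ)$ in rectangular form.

a = r cos θ = 6 * 1/2 = 3
b = r sin θ = 6 * sqrt(3)/2 = 3*sqrt(3)
z = 3 + 3*sqrt(3)i


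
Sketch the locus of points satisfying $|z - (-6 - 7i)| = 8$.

|z - z0| = r describes a circle centered at z0 with radius r
Here z0 = -6 - 7i and r = 8
Locus: Circle centered at (-6, -7) with radius 8


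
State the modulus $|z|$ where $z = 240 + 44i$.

|z| = sqrt(a^2 + b^2) = sqrt(240^2 + 44^2) = sqrt(59536) = 244


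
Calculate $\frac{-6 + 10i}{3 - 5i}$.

Multiply numerator and denominator by conjugate (3 + 5i):
= (-6 + 10i)(3 + 5i) / (3^2 + (-5)^2)
= (-68) / 34
= -2


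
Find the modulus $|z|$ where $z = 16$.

|z| = sqrt(a^2 + b^2) = sqrt(16^2 + 0^2) = sqrt(256) = 16


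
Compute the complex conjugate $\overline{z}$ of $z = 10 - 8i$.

If z = a + bi, then conjugate(z) = a - bi
conjugate(10 - 8i) = 10 + 8i


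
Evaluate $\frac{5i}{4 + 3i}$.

Multiply numerator and denominator by conjugate (4 - 3i):
= (5i)(4 - 3i) / (4^2 + 3^2)
= (15 + 20i) / 25
Divide through by 5: (3 + 4i) / 5
= 3/5 + (4/5)i


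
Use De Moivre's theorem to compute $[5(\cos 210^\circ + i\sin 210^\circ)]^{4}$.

By De Moivre: z^n = r^n(cos(nθ) + i sin(nθ))
= 5^4(cos(4*210°) + i sin(4*210°))
= 625(cos 120° + i sin 120°)
= -625/2 + (625*sqrt(3)/2)i


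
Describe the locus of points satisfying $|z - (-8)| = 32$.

|z - z0| = r describes a circle centered at z0 with radius r
Here z0 = -8 and r = 32
Locus: Circle centered at (-8, 0) with radius 32


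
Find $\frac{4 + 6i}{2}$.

Divisor is real, so divide each part by 2:
= 2 + 3i


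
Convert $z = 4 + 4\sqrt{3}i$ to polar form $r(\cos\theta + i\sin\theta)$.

r = |z| = sqrt(a^2 + b^2) = sqrt((4)^2 + (4*sqrt(3))^2) = sqrt(16 + 48) = sqrt(64) = 8
θ = arctan(b/a) = arctan(6.9282/4) (quadrant-adjusted) = 60°
z = 8(cos 60° + i sin 60°)


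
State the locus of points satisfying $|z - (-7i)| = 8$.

|z - z0| = r describes a circle centered at z0 with radius r
Here z0 = -7i and r = 8
Locus: Circle centered at (0, -7) with radius 8


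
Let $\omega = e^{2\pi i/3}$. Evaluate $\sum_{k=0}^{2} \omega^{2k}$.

Let ζ = ω^2 = e^(2πi·2/3). Since 3 ∤ 2, ζ ≠ 1.
Sum = Σ_{k=0}^{2} ζ^k = (ζ^3 - 1)/(ζ - 1) = (ω^{2·3} - 1)/(ζ - 1) = (1 - 1)/(ζ - 1) = 0


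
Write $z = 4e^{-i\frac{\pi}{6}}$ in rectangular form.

a = r cos θ = 4 * sqrt(3)/2 = 2*sqrt(3)
b = r sin θ = 4 * -1/2 = -2
z = 2*sqrt(3) - 2i


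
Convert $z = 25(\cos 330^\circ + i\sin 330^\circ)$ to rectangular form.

a = r cos θ = 25 * sqrt(3)/2 = 25*sqrt(3)/2
b = r sin θ = 25 * -1/2 = -25/2
z = 25*sqrt(3)/2 - (25/2)i


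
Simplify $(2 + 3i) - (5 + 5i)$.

(2 - 5) + (3 - 5)i = -3 - 2i


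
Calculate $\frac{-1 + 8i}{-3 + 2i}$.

Multiply numerator and denominator by conjugate (-3 - 2i):
= (-1 + 8i)(-3 - 2i) / ((-3)^2 + 2^2)
= (19 - 22i) / 13
= 19/13 - (22/13)i


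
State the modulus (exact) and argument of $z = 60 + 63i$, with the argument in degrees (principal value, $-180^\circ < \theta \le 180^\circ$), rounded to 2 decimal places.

|z| = sqrt(60^2 + 63^2) = 87
arg(z) = arctan(b/a) = arctan(63/60) (quadrant-adjusted) = 46.40°


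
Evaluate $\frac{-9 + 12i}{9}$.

Divisor is real, so divide each part by 9:
= -1 + (4/3)i


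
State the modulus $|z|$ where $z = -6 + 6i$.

|z| = sqrt(a^2 + b^2) = sqrt((-6)^2 + 6^2) = sqrt(72) = sqrt(72)


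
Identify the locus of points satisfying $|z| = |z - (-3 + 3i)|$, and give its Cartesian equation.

|z - z1| = |z - z2| means z is equidistant from z1 and z2,
i.e. the perpendicular bisector of the segment from (0, 0) to (-3, 3) (midpoint (-3/2, 3/2)).
With z = x + yi, square both sides:
(x - 0)^2 + (y - 0)^2 = (x - (-3))^2 + (y - 3)^2
The x^2 and y^2 terms cancel: -6x + 6y = 18 - 0 = 18
Simplify: x - y = -3
Locus: Perpendicular bisector of the segment from (0, 0) to (-3, 3): the line x - y = -3


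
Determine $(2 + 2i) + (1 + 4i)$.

(2 + 1) + (2 + 4)i = 3 + 6i


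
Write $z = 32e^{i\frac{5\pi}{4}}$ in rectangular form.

a = r cos θ = 32 * -sqrt(2)/2 = -16*sqrt(2)
b = r sin θ = 32 * -sqrt(2)/2 = -16*sqrt(2)
z = -16*sqrt(2) - 16*sqrt(2)i


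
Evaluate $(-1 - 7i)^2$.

(a + bi)^2 = a^2 - b^2 + 2abi
= (-1)^2 - (-7)^2 + 2*(-1)*(-7)i
= -48 + 14i


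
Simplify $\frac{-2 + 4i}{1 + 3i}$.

Multiply numerator and denominator by conjugate (1 - 3i):
= (-2 + 4i)(1 - 3i) / (1^2 + 3^2)
= (10 + 10i) / 10
= 1 + i


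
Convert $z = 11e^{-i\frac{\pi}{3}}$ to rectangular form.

a = r cos θ = 11 * 1/2 = 11/2
b = r sin θ = 11 * -sqrt(3)/2 = -11*sqrt(3)/2
z = 11/2 - (11*sqrt(3)/2)i


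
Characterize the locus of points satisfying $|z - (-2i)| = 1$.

|z - z0| = r describes a circle centered at z0 with radius r
Here z0 = -2i and r = 1
Locus: Circle centered at (0, -2) with radius 1


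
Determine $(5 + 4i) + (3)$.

(5 + 3) + (4 + 0)i = 8 + 4i


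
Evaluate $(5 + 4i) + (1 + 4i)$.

(5 + 1) + (4 + 4)i = 6 + 8i


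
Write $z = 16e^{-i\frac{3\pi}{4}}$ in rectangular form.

a = r cos θ = 16 * -sqrt(2)/2 = -8*sqrt(2)
b = r sin θ = 16 * -sqrt(2)/2 = -8*sqrt(2)
z = -8*sqrt(2) - 8*sqrt(2)i


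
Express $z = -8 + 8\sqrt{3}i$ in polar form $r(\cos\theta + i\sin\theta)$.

r = |z| = sqrt(a^2 + b^2) = sqrt((-8)^2 + (8*sqrt(3))^2) = sqrt(64 + 192) = sqrt(256) = 16
θ = arctan(b/a) = arctan(13.8564/-8) (quadrant-adjusted) = 120°
z = 16(cos 120° + i sin 120°)


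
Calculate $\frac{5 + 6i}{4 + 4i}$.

Multiply numerator and denominator by conjugate (4 - 4i):
= (5 + 6i)(4 - 4i) / (4^2 + 4^2)
= (44 + 4i) / 32
Divide through by 4: (11 + i) / 8
= 11/8 + (1/8)i


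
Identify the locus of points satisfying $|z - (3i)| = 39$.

|z - z0| = r describes a circle centered at z0 with radius r
Here z0 = 3i and r = 39
Locus: Circle centered at (0, 3) with radius 39


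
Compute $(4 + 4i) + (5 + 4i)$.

(4 + 5) + (4 + 4)i = 9 + 8i


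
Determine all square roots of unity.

ω_k = e^(2πik/2) = cos(2πk/2) + i sin(2πk/2) for k = 0, 1, ..., 1
Roots: 1, -1


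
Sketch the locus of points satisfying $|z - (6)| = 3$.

|z - z0| = r describes a circle centered at z0 with radius r
Here z0 = 6 and r = 3
Locus: Circle centered at (6, 0) with radius 3


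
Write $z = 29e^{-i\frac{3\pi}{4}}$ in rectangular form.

a = r cos θ = 29 * -sqrt(2)/2 = -29*sqrt(2)/2
b = r sin θ = 29 * -sqrt(2)/2 = -29*sqrt(2)/2
z = -29*sqrt(2)/2 - (29*sqrt(2)/2)i


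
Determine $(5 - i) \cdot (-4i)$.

(a1*a2 - b1*b2) + (a1*b2 + b1*a2)i
= (0 - 4) + (-20 + 0)i
= -4 - 20i


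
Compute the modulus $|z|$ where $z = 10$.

|z| = sqrt(a^2 + b^2) = sqrt(10^2 + 0^2) = sqrt(100) = 10


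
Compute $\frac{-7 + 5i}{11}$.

Divisor is real, so divide each part by 11:
= -7/11 + (5/11)i


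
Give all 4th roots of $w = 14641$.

|w| = 14641, arg(w) = 0°
Root modulus = 14641^(1/4) = 11
Root arguments: θ_k = (0° + 360°k)/4 for k = 0, 1, ..., 3
Roots: 11, 11i, -11, -11i


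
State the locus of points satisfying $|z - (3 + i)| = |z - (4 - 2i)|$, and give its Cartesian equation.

|z - z1| = |z - z2| means z is equidistant from z1 and z2,
i.e. the perpendicular bisector of the segment from (3, 1) to (4, -2) (midpoint (7/2, -1/2)).
With z = x + yi, square both sides:
(x - 3)^2 + (y - 1)^2 = (x - 4)^2 + (y - (-2))^2
The x^2 and y^2 terms cancel: 2x + (-6)y = 20 - 10 = 10
Simplify: x - 3y = 5
Locus: Perpendicular bisector of the segment from (3, 1) to (4, -2): the line x - 3y = 5


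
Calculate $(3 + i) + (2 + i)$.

(3 + 2) + (1 + 1)i = 5 + 2i


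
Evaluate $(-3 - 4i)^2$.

(a + bi)^2 = a^2 - b^2 + 2abi
= (-3)^2 - (-4)^2 + 2*(-3)*(-4)i
= -7 + 24i


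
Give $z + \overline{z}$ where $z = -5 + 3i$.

z + conjugate(z) = (a + bi) + (a - bi) = 2a
= 2 * (-5) = -10


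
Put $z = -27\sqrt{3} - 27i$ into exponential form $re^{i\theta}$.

r = |z| = sqrt((-27*sqrt(3))^2 + (-27)^2) = sqrt(2187 + 729) = sqrt(2916) = 54
θ = arctan(b/a) = arctan(-27/-46.7654) (quadrant-adjusted) = -150° = -5π/6
z = 54e^(-i*5π/6)


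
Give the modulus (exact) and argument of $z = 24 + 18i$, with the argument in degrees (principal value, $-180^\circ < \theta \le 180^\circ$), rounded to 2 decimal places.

|z| = sqrt(24^2 + 18^2) = 30
arg(z) = arctan(b/a) = arctan(18/24) (quadrant-adjusted) = 36.87°


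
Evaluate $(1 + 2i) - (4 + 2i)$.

(1 - 4) + (2 - 2)i = -3


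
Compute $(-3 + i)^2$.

(a + bi)^2 = a^2 - b^2 + 2abi
= (-3)^2 - 1^2 + 2*(-3)*1i
= 8 - 6i


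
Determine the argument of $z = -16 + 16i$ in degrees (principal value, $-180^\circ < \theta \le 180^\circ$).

θ = arctan(b/a) = arctan(16/-16) (quadrant-adjusted) = 135°


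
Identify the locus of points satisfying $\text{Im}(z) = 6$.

Im(z) = y where z = x + yi; the equation y = 6 is satisfied by all points with that y-coordinate
Locus: Horizontal line y = 6


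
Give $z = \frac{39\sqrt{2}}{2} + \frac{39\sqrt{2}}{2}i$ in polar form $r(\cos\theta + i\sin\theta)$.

r = |z| = sqrt(a^2 + b^2) = sqrt((39*sqrt(2)/2)^2 + (39*sqrt(2)/2)^2) = sqrt(1521/2 + 1521/2) = sqrt(1521) = 39
θ = arctan(b/a) = arctan(27.5772/27.5772) (quadrant-adjusted) = 45°
z = 39(cos 45° + i sin 45°)


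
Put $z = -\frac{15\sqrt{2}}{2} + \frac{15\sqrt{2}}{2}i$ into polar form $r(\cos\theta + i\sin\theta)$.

r = |z| = sqrt(a^2 + b^2) = sqrt((-15*sqrt(2)/2)^2 + (15*sqrt(2)/2)^2) = sqrt(225/2 + 225/2) = sqrt(225) = 15
θ = arctan(b/a) = arctan(10.6066/-10.6066) (quadrant-adjusted) = 135°
z = 15(cos 135° + i sin 135°)


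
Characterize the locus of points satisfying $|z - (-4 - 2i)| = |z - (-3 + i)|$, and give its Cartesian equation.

|z - z1| = |z - z2| means z is equidistant from z1 and z2,
i.e. the perpendicular bisector of the segment from (-4, -2) to (-3, 1) (midpoint (-7/2, -1/2)).
With z = x + yi, square both sides:
(x - (-4))^2 + (y - (-2))^2 = (x - (-3))^2 + (y - 1)^2
The x^2 and y^2 terms cancel: 2x + 6y = 10 - 20 = -10
Simplify: x + 3y = -5
Locus: Perpendicular bisector of the segment from (-4, -2) to (-3, 1): the line x + 3y = -5


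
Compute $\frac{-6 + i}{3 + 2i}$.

Multiply numerator and denominator by conjugate (3 - 2i):
= (-6 + i)(3 - 2i) / (3^2 + 2^2)
= (-16 + 15i) / 13
= -16/13 + (15/13)i


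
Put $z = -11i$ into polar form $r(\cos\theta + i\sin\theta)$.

r = |z| = sqrt(a^2 + b^2) = sqrt((0)^2 + (-11)^2) = sqrt(0 + 121) = sqrt(121) = 11
a = 0 and b < 0, so z lies on the negative imaginary axis: θ = 270°
z = 11(cos 270° + i sin 270°)


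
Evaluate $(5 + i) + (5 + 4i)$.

(5 + 5) + (1 + 4)i = 10 + 5i


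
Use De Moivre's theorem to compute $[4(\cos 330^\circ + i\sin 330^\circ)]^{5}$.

By De Moivre: z^n = r^n(cos(nθ) + i sin(nθ))
= 4^5(cos(5*330°) + i sin(5*330°))
= 1024(cos 210° + i sin 210°)
= -512*sqrt(3) - 512i


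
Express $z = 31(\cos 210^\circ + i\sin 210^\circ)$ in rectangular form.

a = r cos θ = 31 * -sqrt(3)/2 = -31*sqrt(3)/2
b = r sin θ = 31 * -1/2 = -31/2
z = -31*sqrt(3)/2 - (31/2)i


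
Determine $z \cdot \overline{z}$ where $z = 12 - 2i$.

z * conjugate(z) = |z|^2 = a^2 + b^2
= 12^2 + (-2)^2 = 148


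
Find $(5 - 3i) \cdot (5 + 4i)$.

(a1*a2 - b1*b2) + (a1*b2 + b1*a2)i
= (25 - (-12)) + (20 + (-15))i
= 37 + 5i


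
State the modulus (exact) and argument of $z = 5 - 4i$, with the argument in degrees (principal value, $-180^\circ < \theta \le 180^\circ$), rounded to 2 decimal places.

|z| = sqrt(5^2 + (-4)^2) = sqrt(41)
arg(z) = arctan(b/a) = arctan(-4/5) (quadrant-adjusted) = -38.66°


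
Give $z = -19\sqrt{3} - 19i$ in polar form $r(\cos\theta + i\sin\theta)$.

r = |z| = sqrt(a^2 + b^2) = sqrt((-19*sqrt(3))^2 + (-19)^2) = sqrt(1083 + 361) = sqrt(1444) = 38
θ = arctan(b/a) = arctan(-19/-32.909) (quadrant-adjusted) = 210°
z = 38(cos 210° + i sin 210°)


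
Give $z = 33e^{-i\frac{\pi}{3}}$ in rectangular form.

a = r cos θ = 33 * 1/2 = 33/2
b = r sin θ = 33 * -sqrt(3)/2 = -33*sqrt(3)/2
z = 33/2 - (33*sqrt(3)/2)i


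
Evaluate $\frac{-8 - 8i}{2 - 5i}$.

Multiply numerator and denominator by conjugate (2 + 5i):
= (-8 - 8i)(2 + 5i) / (2^2 + (-5)^2)
= (24 - 56i) / 29
= 24/29 - (56/29)i


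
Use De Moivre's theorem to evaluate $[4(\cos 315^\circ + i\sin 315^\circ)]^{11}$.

By De Moivre: z^n = r^n(cos(nθ) + i sin(nθ))
= 4^11(cos(11*315°) + i sin(11*315°))
= 4194304(cos 225° + i sin 225°)
= -2097152*sqrt(2) - 2097152*sqrt(2)i


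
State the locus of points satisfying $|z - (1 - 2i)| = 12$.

|z - z0| = r describes a circle centered at z0 with radius r
Here z0 = 1 - 2i and r = 12
Locus: Circle centered at (1, -2) with radius 12


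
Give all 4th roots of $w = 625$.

|w| = 625, arg(w) = 0°
Root modulus = 625^(1/4) = 5
Root arguments: θ_k = (0° + 360°k)/4 for k = 0, 1, ..., 3
Roots: 5, 5i, -5, -5i


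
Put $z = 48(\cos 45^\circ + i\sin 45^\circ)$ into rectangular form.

a = r cos θ = 48 * sqrt(2)/2 = 24*sqrt(2)
b = r sin θ = 48 * sqrt(2)/2 = 24*sqrt(2)
z = 24*sqrt(2) + 24*sqrt(2)i


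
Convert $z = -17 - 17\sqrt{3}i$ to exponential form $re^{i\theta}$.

r = |z| = sqrt((-17)^2 + (-17*sqrt(3))^2) = sqrt(289 + 867) = sqrt(1156) = 34
θ = arctan(b/a) = arctan(-29.4449/-17) (quadrant-adjusted) = 240° = 4π/3
z = 34e^(i*4π/3)


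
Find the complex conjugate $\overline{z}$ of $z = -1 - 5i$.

If z = a + bi, then conjugate(z) = a - bi
conjugate(-1 - 5i) = -1 + 5i


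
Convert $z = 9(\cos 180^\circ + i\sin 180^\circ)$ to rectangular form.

a = r cos θ = 9 * -1 = -9
b = r sin θ = 9 * 0 = 0
z = -9


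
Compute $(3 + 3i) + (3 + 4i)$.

(3 + 3) + (3 + 4)i = 6 + 7i


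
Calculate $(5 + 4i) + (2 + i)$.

(5 + 2) + (4 + 1)i = 7 + 5i


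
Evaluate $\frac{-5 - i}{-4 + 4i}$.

Multiply numerator and denominator by conjugate (-4 - 4i):
= (-5 - i)(-4 - 4i) / ((-4)^2 + 4^2)
= (16 + 24i) / 32
Divide through by 8: (2 + 3i) / 4
= 1/2 + (3/4)i


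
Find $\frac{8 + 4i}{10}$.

Divisor is real, so divide each part by 10:
= 4/5 + (2/5)i


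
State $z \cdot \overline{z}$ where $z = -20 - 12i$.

z * conjugate(z) = |z|^2 = a^2 + b^2
= (-20)^2 + (-12)^2 = 544


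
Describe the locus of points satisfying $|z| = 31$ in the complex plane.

|z| = 31 means sqrt(x^2 + y^2) = 31
This is a circle of radius 31 centered at the origin


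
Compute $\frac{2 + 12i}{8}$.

Divisor is real, so divide each part by 8:
= 1/4 + (3/2)i


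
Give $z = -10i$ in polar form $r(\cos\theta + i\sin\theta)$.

r = |z| = sqrt(a^2 + b^2) = sqrt((0)^2 + (-10)^2) = sqrt(0 + 100) = sqrt(100) = 10
a = 0 and b < 0, so z lies on the negative imaginary axis: θ = 270°
z = 10(cos 270° + i sin 270°)


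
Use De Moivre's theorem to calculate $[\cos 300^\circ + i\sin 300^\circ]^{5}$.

By De Moivre: z^n = r^n(cos(nθ) + i sin(nθ))
= 1^5(cos(5*300°) + i sin(5*300°))
= 1(cos 60° + i sin 60°)
= 1/2 + (sqrt(3)/2)i


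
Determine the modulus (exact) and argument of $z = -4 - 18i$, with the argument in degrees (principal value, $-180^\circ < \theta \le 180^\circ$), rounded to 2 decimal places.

|z| = sqrt((-4)^2 + (-18)^2) = sqrt(340)
arg(z) = arctan(b/a) = arctan(-18/-4) (quadrant-adjusted) = -102.53°


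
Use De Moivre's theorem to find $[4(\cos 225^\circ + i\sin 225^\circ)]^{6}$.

By De Moivre: z^n = r^n(cos(nθ) + i sin(nθ))
= 4^6(cos(6*225°) + i sin(6*225°))
= 4096(cos 270° + i sin 270°)
= -4096i


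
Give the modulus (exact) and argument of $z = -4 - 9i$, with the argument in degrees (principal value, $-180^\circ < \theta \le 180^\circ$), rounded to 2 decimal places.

|z| = sqrt((-4)^2 + (-9)^2) = sqrt(97)
arg(z) = arctan(b/a) = arctan(-9/-4) (quadrant-adjusted) = -113.96°


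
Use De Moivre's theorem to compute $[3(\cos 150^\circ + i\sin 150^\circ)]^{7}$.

By De Moivre: z^n = r^n(cos(nθ) + i sin(nθ))
= 3^7(cos(7*150°) + i sin(7*150°))
= 2187(cos 330° + i sin 330°)
= 2187*sqrt(3)/2 - (2187/2)i


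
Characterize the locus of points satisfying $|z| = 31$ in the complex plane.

|z| = 31 means sqrt(x^2 + y^2) = 31
This is a circle of radius 31 centered at the origin


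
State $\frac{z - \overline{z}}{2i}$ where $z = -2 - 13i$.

z - conjugate(z) = 2bi
(z - conjugate(z))/(2i) = 2bi/(2i) = b = -13


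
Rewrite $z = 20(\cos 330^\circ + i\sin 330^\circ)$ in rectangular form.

a = r cos θ = 20 * sqrt(3)/2 = 10*sqrt(3)
b = r sin θ = 20 * -1/2 = -10
z = 10*sqrt(3) - 10i


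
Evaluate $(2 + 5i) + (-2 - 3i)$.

(2 + (-2)) + (5 + (-3))i = 2i


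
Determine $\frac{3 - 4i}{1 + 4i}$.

Multiply numerator and denominator by conjugate (1 - 4i):
= (3 - 4i)(1 - 4i) / (1^2 + 4^2)
= (-13 - 16i) / 17
= -13/17 - (16/17)i


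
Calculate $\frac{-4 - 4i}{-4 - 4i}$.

Multiply numerator and denominator by conjugate (-4 + 4i):
= (-4 - 4i)(-4 + 4i) / ((-4)^2 + (-4)^2)
= (32) / 32
= 1


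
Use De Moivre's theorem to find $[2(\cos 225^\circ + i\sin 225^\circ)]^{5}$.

By De Moivre: z^n = r^n(cos(nθ) + i sin(nθ))
= 2^5(cos(5*225°) + i sin(5*225°))
= 32(cos 45° + i sin 45°)
= 16*sqrt(2) + 16*sqrt(2)i


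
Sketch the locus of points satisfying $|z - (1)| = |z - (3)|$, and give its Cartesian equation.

|z - z1| = |z - z2| means z is equidistant from z1 and z2,
i.e. the perpendicular bisector of the segment from (1, 0) to (3, 0) (midpoint (2, 0)).
With z = x + yi, square both sides:
(x - 1)^2 + (y - 0)^2 = (x - 3)^2 + (y - 0)^2
The x^2 and y^2 terms cancel: 4x + 0y = 9 - 1 = 8
Simplify: x = 2
Locus: Perpendicular bisector of the segment from (1, 0) to (3, 0): the line x = 2


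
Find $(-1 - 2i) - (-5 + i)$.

(-1 - (-5)) + (-2 - 1)i = 4 - 3i


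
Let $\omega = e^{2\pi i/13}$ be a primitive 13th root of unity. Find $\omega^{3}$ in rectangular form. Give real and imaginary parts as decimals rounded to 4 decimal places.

ω^3 = e^(2πi·3/13) = e^(i·6π/13)
= cos(6π/13) + i sin(6π/13)
= 0.1205 + 0.9927i
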